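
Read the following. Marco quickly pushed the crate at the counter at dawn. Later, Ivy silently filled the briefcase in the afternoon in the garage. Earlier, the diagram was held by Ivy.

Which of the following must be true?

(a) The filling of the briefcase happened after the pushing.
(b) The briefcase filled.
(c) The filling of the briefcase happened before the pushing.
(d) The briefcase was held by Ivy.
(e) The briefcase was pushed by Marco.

(a), (b)

(a) Entailed — the narrative places the pushing before the filling.
(b) Entailed — 'Ivy filled the briefcase' is causative; it entails the inchoative 'the briefcase filled'.
(c) Not entailed — the narrative places the pushing before the filling, not after.
(d) Not entailed — Ivy held the diagram, not the briefcase; the briefcase belongs to the filling event.
(e) Not entailed — Marco pushed the crate, not the briefcase; the briefcase belongs to the filling event.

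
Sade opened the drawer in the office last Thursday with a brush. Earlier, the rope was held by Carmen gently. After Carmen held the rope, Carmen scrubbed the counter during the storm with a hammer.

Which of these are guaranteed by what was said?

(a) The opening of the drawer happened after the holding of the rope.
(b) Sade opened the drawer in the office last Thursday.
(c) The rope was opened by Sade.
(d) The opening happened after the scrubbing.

(a), (b)

(a) Entailed — the narrative places the holding before the opening.
(b) Entailed — the original entails any weakening of itself; this just drops 'with a brush'.
(c) Not entailed — Sade opened the drawer, not the rope; the rope belongs to the holding event.
(d) Not entailed — the narrative doesn't order the scrubbing relative to the opening.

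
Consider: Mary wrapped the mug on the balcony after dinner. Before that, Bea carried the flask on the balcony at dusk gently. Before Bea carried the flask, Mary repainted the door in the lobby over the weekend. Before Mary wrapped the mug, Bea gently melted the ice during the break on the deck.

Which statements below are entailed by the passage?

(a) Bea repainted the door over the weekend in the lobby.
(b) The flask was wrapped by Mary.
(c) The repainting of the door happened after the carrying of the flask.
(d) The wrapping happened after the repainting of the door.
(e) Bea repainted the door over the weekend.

(a) Not entailed — the passage has Mary repainting the door, not Bea.
(b) Not entailed — Mary wrapped the mug, not the flask; the flask belongs to the carrying event.
(c) Not entailed — the narrative places the repainting before the carrying, not after.
(d) Entailed — the narrative places the repainting before the wrapping.
(e) Not entailed — the passage has Mary repainting the door, not Bea.

(d)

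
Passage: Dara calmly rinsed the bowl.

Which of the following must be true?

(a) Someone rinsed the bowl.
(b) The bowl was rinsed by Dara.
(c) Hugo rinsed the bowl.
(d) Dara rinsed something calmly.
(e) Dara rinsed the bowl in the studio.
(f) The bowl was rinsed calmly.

(a), (b), (d), (f)

(a) Entailed — the original entails any weakening of itself; this just drops 'calmly' and generalizes the agent.
(b) Entailed — this follows by dropping conjuncts from the rinsing event's description.
(c) Not entailed — the passage has Dara rinsing the bowl, not Hugo.
(d) Entailed — the original entails any weakening of itself; this just generalizes the patient.
(e) Not entailed — 'in the studio' adds information not in the original event.
(f) Entailed — the original entails any weakening of itself; this just generalizes the agent.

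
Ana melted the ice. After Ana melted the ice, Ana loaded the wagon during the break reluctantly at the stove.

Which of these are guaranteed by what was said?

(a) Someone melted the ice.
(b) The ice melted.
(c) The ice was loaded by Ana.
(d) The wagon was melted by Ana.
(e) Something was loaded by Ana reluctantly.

(a) Entailed — the original entails any weakening of itself; this just generalizes the agent.
(b) Entailed — 'Ana melted the ice' is causative; it entails the inchoative 'the ice melted'.
(c) Not entailed — Ana loaded the wagon, not the ice; the ice belongs to the melting event.
(d) Not entailed — Ana melted the ice, not the wagon; the wagon belongs to the loading event.
(e) Entailed — the original entails any weakening of itself; this just drops 'at the stove', 'during the break' and generalizes the patient.

(a), (b), (e)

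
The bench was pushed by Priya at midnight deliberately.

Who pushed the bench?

Priya

'Priya' marks the agent of the pushing event.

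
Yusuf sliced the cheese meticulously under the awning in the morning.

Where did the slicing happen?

'under the awning' marks the location of the slicing event.

under the awning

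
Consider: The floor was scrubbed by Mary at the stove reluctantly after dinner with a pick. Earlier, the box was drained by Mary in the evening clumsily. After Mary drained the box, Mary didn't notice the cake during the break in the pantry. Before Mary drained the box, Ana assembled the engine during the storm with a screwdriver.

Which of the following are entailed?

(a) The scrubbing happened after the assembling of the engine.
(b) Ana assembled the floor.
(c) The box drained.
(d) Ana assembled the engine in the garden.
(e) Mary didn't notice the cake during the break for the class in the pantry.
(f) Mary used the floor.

(a) Entailed — the narrative places the assembling before the scrubbing.
(b) Not entailed — Ana assembled the engine, not the floor; the floor belongs to the scrubbing event.
(c) Entailed — 'Mary drained the box' is causative; it entails the inchoative 'the box drained'.
(d) Not entailed — 'in the garden' adds information not in the original event.
(e) Entailed — under negation, adding a further restriction is entailed: if no such noticing event occurred, none occurred for the class either.
(f) Not entailed — the floor is the patient, not an instrument — Mary used a pick.

(a), (c), (e)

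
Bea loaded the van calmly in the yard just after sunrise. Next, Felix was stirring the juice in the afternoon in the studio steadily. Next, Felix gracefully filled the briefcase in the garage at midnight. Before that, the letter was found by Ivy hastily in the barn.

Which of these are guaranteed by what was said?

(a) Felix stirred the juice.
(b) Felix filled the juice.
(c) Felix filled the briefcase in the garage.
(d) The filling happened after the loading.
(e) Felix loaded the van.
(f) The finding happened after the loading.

(a), (c), (d)

(a) Entailed — 'stir' is an activity; 'was stirring' entails that some stirring happened, so 'stirred' holds.
(b) Not entailed — Felix filled the briefcase, not the juice; the juice belongs to the stirring event.
(c) Entailed — the original entails any weakening of itself; this just drops 'gracefully', 'at midnight'.
(d) Entailed — the narrative places the loading before the filling.
(e) Not entailed — the passage has Bea loading the van, not Felix.
(f) Not entailed — the narrative doesn't order the loading relative to the finding.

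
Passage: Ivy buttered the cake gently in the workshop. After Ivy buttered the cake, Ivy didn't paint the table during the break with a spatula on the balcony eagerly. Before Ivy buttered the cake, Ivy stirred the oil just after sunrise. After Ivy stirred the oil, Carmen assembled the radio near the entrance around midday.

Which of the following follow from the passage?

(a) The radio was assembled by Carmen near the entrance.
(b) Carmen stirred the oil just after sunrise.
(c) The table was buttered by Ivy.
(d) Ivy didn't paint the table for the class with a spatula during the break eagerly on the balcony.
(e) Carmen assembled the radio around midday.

(a) Entailed — dropping 'around midday' leaves a sub-description the original still satisfies.
(b) Not entailed — the passage has Ivy stirring the oil, not Carmen.
(c) Not entailed — Ivy buttered the cake, not the table; the table belongs to the painting event.
(d) Entailed — under negation, adding a further restriction is entailed: if no such painting event occurred, none occurred for the class either.
(e) Entailed — this follows by dropping conjuncts from the assembling event's description.

(a), (d), (e)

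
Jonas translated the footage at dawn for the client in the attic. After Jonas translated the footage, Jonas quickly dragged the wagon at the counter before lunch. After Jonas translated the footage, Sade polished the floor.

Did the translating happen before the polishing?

yes

The narrative orders the translating before the polishing.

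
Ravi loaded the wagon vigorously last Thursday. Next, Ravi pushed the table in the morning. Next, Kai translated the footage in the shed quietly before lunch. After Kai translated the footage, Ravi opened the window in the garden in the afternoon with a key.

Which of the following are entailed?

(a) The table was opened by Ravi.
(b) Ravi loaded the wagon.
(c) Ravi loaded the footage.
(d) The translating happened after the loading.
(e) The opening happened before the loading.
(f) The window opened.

(b), (d), (f)

(a) Not entailed — Ravi opened the window, not the table; the table belongs to the pushing event.
(b) Entailed — dropping 'vigorously', 'last Thursday' leaves a sub-description the original still satisfies.
(c) Not entailed — Ravi loaded the wagon, not the footage; the footage belongs to the translating event.
(d) Entailed — the narrative places the loading before the translating.
(e) Not entailed — the narrative places the loading before the opening, not after.
(f) Entailed — 'Ravi opened the window' is causative; it entails the inchoative 'the window opened'.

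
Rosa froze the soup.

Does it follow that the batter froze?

no

Nothing is said about any batter; only the soup is affected.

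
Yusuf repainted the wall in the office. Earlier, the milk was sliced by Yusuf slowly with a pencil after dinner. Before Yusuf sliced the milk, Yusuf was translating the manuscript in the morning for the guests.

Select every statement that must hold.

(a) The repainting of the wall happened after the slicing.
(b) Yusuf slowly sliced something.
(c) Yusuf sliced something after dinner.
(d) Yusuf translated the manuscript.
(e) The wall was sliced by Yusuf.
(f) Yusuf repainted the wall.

(a) Entailed — the narrative places the slicing before the repainting.
(b) Entailed — the original entails any weakening of itself; this just drops 'after dinner', 'with a pencil' and generalizes the patient.
(c) Entailed — dropping 'with a pencil', 'slowly' and generalizing the patient leaves a sub-description the original still satisfies.
(d) Not entailed — 'was translating' is progressive on an accomplishment; it does not entail the completed 'translated'.
(e) Not entailed — Yusuf sliced the milk, not the wall; the wall belongs to the repainting event.
(f) Entailed — this follows by dropping conjuncts from the repainting event's description.

(a), (b), (c), (f)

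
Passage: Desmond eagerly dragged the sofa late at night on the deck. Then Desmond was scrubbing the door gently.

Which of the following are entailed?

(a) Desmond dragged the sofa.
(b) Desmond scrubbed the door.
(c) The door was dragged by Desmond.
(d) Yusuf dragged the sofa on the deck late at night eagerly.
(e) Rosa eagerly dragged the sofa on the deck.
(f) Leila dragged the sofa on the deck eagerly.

(a) Entailed — the original entails any weakening of itself; this just drops 'on the deck', 'eagerly', 'late at night'.
(b) Entailed — 'scrub' is an activity; 'was scrubbing' entails that some scrubbing happened, so 'scrubbed' holds.
(c) Not entailed — Desmond dragged the sofa, not the door; the door belongs to the scrubbing event.
(d) Not entailed — the passage has Desmond dragging the sofa, not Yusuf.
(e) Not entailed — the passage has Desmond dragging the sofa, not Rosa.
(f) Not entailed — the passage has Desmond dragging the sofa, not Leila.

(a), (b)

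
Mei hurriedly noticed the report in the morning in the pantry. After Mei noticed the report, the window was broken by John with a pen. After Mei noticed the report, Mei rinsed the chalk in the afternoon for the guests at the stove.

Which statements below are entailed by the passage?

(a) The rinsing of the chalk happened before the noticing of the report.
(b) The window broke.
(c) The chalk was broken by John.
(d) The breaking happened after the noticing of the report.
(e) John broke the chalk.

(b), (d)

(a) Not entailed — the narrative places the noticing before the rinsing, not after.
(b) Entailed — 'John broke the window' is causative; it entails the inchoative 'the window broke'.
(c) Not entailed — John broke the window, not the chalk; the chalk belongs to the rinsing event.
(d) Entailed — the narrative places the noticing before the breaking.
(e) Not entailed — John broke the window, not the chalk; the chalk belongs to the rinsing event.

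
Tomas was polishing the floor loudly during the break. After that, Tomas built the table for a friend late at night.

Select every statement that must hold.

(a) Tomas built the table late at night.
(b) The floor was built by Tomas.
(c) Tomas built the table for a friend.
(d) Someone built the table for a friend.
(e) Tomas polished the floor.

(a), (c), (d), (e)

(a) Entailed — every conjunct here is already in the original building event.
(b) Not entailed — Tomas built the table, not the floor; the floor belongs to the polishing event.
(c) Entailed — dropping 'late at night' leaves a sub-description the original still satisfies.
(d) Entailed — this follows by dropping conjuncts from the building event's description.
(e) Entailed — 'polish' is an activity; 'was polishing' entails that some polishing happened, so 'polished' holds.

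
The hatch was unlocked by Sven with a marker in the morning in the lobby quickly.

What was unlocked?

'the hatch' marks the patient of the unlocking event.

the hatch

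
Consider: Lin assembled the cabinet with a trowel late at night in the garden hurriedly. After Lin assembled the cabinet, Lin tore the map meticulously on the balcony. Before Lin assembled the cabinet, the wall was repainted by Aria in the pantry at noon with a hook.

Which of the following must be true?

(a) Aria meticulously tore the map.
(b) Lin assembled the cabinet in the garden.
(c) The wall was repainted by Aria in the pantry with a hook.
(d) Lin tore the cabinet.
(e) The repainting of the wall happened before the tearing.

(b), (c), (e)

(a) Not entailed — the passage has Lin tearing the map, not Aria.
(b) Entailed — dropping 'hurriedly', 'late at night', 'with a trowel' leaves a sub-description the original still satisfies.
(c) Entailed — dropping 'at noon' leaves a sub-description the original still satisfies.
(d) Not entailed — Lin tore the map, not the cabinet; the cabinet belongs to the assembling event.
(e) Entailed — the narrative places the repainting before the tearing.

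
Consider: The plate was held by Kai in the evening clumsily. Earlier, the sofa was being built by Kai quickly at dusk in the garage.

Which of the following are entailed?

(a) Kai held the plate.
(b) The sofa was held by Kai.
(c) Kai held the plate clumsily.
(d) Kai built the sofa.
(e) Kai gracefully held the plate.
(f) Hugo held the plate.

(a), (c)

(a) Entailed — dropping 'clumsily', 'in the evening' leaves a sub-description the original still satisfies.
(b) Not entailed — Kai held the plate, not the sofa; the sofa belongs to the building event.
(c) Entailed — the original entails any weakening of itself; this just drops 'in the evening'.
(d) Not entailed — 'was building' is progressive on an accomplishment; it does not entail the completed 'built'.
(e) Not entailed — 'gracefully' adds a manner not in (and inconsistent with) the original.
(f) Not entailed — the passage has Kai holding the plate, not Hugo.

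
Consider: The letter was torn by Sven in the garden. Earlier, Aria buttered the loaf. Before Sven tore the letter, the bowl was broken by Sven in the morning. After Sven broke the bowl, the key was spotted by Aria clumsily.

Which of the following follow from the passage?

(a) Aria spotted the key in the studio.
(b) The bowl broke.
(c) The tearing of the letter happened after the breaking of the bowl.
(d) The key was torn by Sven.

(b), (c)

(a) Not entailed — 'in the studio' adds information not in the original event.
(b) Entailed — 'Sven broke the bowl' is causative; it entails the inchoative 'the bowl broke'.
(c) Entailed — the narrative places the breaking before the tearing.
(d) Not entailed — Sven tore the letter, not the key; the key belongs to the spotting event.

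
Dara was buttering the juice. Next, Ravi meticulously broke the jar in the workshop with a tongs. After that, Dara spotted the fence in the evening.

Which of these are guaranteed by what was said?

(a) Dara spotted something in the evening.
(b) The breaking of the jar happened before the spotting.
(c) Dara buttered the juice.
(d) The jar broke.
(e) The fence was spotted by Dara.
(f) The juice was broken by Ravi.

(a) Entailed — every conjunct here is already in the original spotting event.
(b) Entailed — the narrative places the breaking before the spotting.
(c) Not entailed — 'was buttering' is progressive on an accomplishment; it does not entail the completed 'buttered'.
(d) Entailed — 'Ravi broke the jar' is causative; it entails the inchoative 'the jar broke'.
(e) Entailed — dropping 'in the evening' leaves a sub-description the original still satisfies.
(f) Not entailed — Ravi broke the jar, not the juice; the juice belongs to the buttering event.

(a), (b), (d), (e)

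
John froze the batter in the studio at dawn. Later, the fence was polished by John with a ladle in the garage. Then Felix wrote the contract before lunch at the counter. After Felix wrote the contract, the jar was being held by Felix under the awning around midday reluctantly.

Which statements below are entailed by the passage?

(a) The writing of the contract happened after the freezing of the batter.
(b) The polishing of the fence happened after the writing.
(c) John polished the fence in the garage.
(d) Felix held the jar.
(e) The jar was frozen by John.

(a) Entailed — the narrative places the freezing before the writing.
(b) Not entailed — the narrative places the polishing before the writing, not after.
(c) Entailed — this follows by dropping conjuncts from the polishing event's description.
(d) Entailed — 'hold' is an activity; 'was holding' entails that some holding happened, so 'held' holds.
(e) Not entailed — John froze the batter, not the jar; the jar belongs to the holding event.

(a), (c), (d)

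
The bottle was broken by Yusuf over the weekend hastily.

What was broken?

the bottle

'the bottle' marks the patient of the breaking event.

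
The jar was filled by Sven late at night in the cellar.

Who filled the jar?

Sven

'Sven' marks the agent of the filling event.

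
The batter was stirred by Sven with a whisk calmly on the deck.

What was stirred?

'the batter' marks the patient of the stirring event.

the batter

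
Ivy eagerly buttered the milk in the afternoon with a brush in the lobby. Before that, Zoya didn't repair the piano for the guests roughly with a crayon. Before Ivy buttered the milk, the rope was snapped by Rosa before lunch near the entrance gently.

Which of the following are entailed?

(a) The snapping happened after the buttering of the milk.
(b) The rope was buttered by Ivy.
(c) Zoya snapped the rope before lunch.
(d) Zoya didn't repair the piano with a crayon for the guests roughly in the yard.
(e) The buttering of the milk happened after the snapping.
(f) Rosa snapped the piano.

(a) Not entailed — the narrative places the snapping before the buttering, not after.
(b) Not entailed — Ivy buttered the milk, not the rope; the rope belongs to the snapping event.
(c) Not entailed — the passage has Rosa snapping the rope, not Zoya.
(d) Entailed — under negation, adding a further restriction is entailed: if no such repairing event occurred, none occurred in the yard either.
(e) Entailed — the narrative places the snapping before the buttering.
(f) Not entailed — Rosa snapped the rope, not the piano; the piano belongs to the repairing event.

(d), (e)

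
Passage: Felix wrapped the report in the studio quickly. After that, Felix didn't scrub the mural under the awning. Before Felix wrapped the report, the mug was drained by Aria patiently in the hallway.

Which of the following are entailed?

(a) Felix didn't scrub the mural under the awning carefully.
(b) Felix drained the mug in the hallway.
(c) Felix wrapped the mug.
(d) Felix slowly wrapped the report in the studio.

(a)

(a) Entailed — under negation, adding a further restriction is entailed: if no such scrubbing event occurred, none occurred carefully either.
(b) Not entailed — the passage has Aria draining the mug, not Felix.
(c) Not entailed — Felix wrapped the report, not the mug; the mug belongs to the draining event.
(d) Not entailed — 'slowly' adds a manner not in (and inconsistent with) the original.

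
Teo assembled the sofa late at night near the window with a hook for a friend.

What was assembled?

'the sofa' marks the patient of the assembling event.

the sofa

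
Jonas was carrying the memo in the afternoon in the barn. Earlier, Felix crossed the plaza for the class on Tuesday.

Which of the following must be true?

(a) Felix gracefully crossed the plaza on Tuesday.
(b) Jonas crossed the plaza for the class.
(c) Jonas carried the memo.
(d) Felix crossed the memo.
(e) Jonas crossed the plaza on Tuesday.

(c)

(a) Not entailed — 'gracefully' adds information not in the original event.
(b) Not entailed — the passage has Felix crossing the plaza, not Jonas.
(c) Entailed — 'carry' is an activity; 'was carrying' entails that some carrying happened, so 'carried' holds.
(d) Not entailed — Felix crossed the plaza, not the memo; the memo belongs to the carrying event.
(e) Not entailed — the passage has Felix crossing the plaza, not Jonas.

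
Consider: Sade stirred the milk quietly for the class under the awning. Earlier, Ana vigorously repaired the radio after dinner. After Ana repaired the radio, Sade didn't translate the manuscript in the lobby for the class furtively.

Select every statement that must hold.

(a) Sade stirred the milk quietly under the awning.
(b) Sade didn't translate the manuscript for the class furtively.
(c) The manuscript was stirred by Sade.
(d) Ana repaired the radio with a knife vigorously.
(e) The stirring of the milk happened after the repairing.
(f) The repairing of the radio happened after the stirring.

(a) Entailed — dropping 'for the class' leaves a sub-description the original still satisfies.
(b) Not entailed — dropping 'in the lobby' under negation is not valid — the original leaves open that Sade translated the manuscript some other way.
(c) Not entailed — Sade stirred the milk, not the manuscript; the manuscript belongs to the translating event.
(d) Not entailed — 'with a knife' adds information not in the original event.
(e) Entailed — the narrative places the repairing before the stirring.
(f) Not entailed — the narrative places the repairing before the stirring, not after.

(a), (e)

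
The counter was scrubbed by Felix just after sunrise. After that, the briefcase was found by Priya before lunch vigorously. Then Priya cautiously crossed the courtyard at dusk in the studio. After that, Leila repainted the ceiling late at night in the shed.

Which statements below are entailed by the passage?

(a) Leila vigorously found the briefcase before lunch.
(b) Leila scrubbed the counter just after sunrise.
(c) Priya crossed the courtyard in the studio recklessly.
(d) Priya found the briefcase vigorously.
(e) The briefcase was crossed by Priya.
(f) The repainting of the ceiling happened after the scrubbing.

(a) Not entailed — the passage has Priya finding the briefcase, not Leila.
(b) Not entailed — the passage has Felix scrubbing the counter, not Leila.
(c) Not entailed — 'recklessly' adds a manner not in (and inconsistent with) the original.
(d) Entailed — this follows by dropping conjuncts from the finding event's description.
(e) Not entailed — Priya crossed the courtyard, not the briefcase; the briefcase belongs to the finding event.
(f) Entailed — the narrative places the scrubbing before the repainting.

(d), (f)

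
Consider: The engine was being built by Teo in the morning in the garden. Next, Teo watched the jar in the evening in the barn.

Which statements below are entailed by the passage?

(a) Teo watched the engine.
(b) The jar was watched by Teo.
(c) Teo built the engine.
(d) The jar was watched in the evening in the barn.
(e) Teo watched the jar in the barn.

(a) Not entailed — Teo watched the jar, not the engine; the engine belongs to the building event.
(b) Entailed — every conjunct here is already in the original watching event.
(c) Not entailed — 'was building' is progressive on an accomplishment; it does not entail the completed 'built'.
(d) Entailed — the original entails any weakening of itself; this just generalizes the agent.
(e) Entailed — this follows by dropping conjuncts from the watching event's description.

(b), (d), (e)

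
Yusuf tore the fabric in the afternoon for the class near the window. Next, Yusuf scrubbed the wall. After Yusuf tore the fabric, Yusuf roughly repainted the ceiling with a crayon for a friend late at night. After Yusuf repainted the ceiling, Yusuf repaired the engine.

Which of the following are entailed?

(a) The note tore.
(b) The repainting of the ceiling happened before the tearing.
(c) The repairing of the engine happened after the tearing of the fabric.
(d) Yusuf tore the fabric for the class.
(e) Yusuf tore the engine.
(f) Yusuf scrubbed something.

(c), (d), (f)

(a) Not entailed — the fabric is what tore, not the note.
(b) Not entailed — the narrative places the tearing before the repainting, not after.
(c) Entailed — the narrative places the tearing before the repairing.
(d) Entailed — this follows by dropping conjuncts from the tearing event's description.
(e) Not entailed — Yusuf tore the fabric, not the engine; the engine belongs to the repairing event.
(f) Entailed — every conjunct here is already in the original scrubbing event.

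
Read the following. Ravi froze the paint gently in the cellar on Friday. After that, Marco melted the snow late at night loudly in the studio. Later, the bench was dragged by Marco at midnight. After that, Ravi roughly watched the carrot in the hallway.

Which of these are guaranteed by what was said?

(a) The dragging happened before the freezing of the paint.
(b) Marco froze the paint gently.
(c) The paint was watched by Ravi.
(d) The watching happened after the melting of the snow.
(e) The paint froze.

(a) Not entailed — the narrative places the freezing before the dragging, not after.
(b) Not entailed — the passage has Ravi freezing the paint, not Marco.
(c) Not entailed — Ravi watched the carrot, not the paint; the paint belongs to the freezing event.
(d) Entailed — the narrative places the melting before the watching.
(e) Entailed — 'Ravi froze the paint' is causative; it entails the inchoative 'the paint froze'.

(d), (e)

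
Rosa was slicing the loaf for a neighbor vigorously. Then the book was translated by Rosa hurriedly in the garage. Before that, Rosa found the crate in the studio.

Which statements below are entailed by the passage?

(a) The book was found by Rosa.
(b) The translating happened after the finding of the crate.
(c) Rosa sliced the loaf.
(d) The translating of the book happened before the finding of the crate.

(a) Not entailed — Rosa found the crate, not the book; the book belongs to the translating event.
(b) Entailed — the narrative places the finding before the translating.
(c) Not entailed — 'was slicing' is progressive on an accomplishment; it does not entail the completed 'sliced'.
(d) Not entailed — the narrative places the finding before the translating, not after.

(b)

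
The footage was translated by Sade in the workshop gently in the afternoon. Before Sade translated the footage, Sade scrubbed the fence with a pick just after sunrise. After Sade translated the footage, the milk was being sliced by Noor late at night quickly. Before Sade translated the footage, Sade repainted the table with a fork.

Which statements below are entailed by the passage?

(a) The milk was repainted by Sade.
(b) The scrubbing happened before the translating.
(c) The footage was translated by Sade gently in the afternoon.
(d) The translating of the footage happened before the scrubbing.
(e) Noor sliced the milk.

(b), (c)

(a) Not entailed — Sade repainted the table, not the milk; the milk belongs to the slicing event.
(b) Entailed — the narrative places the scrubbing before the translating.
(c) Entailed — every conjunct here is already in the original translating event.
(d) Not entailed — the narrative places the scrubbing before the translating, not after.
(e) Not entailed — 'was slicing' is progressive on an accomplishment; it does not entail the completed 'sliced'.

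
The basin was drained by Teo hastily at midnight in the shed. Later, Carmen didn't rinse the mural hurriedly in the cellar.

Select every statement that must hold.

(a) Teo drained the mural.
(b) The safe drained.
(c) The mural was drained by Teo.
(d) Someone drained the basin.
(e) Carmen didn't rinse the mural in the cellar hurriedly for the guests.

(d), (e)

(a) Not entailed — Teo drained the basin, not the mural; the mural belongs to the rinsing event.
(b) Not entailed — the basin is what drained, not the safe.
(c) Not entailed — Teo drained the basin, not the mural; the mural belongs to the rinsing event.
(d) Entailed — every conjunct here is already in the original draining event.
(e) Entailed — under negation, adding a further restriction is entailed: if no such rinsing event occurred, none occurred for the guests either.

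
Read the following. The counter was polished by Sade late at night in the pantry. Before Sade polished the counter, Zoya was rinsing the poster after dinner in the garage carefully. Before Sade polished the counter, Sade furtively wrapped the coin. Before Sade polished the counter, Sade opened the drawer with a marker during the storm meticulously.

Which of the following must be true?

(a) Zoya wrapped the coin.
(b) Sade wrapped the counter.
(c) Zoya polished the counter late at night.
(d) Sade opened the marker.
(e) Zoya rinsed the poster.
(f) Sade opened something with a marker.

(a) Not entailed — the passage has Sade wrapping the coin, not Zoya.
(b) Not entailed — Sade wrapped the coin, not the counter; the counter belongs to the polishing event.
(c) Not entailed — the passage has Sade polishing the counter, not Zoya.
(d) Not entailed — the marker is the instrument, not what was opened.
(e) Entailed — 'rinse' is an activity; 'was rinsing' entails that some rinsing happened, so 'rinsed' holds.
(f) Entailed — dropping 'meticulously', 'during the storm' and generalizing the patient leaves a sub-description the original still satisfies.

(e), (f)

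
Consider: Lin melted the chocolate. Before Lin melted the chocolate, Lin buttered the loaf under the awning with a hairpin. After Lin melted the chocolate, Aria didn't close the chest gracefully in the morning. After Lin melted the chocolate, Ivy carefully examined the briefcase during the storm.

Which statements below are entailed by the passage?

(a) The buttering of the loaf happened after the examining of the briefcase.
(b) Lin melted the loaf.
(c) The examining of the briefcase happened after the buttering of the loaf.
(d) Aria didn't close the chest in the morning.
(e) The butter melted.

(a) Not entailed — the narrative places the buttering before the examining, not after.
(b) Not entailed — Lin melted the chocolate, not the loaf; the loaf belongs to the buttering event.
(c) Entailed — the narrative places the buttering before the examining.
(d) Not entailed — dropping 'gracefully' under negation is not valid — the original leaves open that Aria closed the chest some other way.
(e) Not entailed — the chocolate is what melted, not the butter.

(c)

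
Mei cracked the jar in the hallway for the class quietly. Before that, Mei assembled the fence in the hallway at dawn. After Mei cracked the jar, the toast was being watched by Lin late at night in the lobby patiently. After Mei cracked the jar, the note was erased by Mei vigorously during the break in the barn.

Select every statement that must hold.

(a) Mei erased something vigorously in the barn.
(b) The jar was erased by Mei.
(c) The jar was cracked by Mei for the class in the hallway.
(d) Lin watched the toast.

(a), (c), (d)

(a) Entailed — every conjunct here is already in the original erasing event.
(b) Not entailed — Mei erased the note, not the jar; the jar belongs to the cracking event.
(c) Entailed — this follows by dropping conjuncts from the cracking event's description.
(d) Entailed — 'watch' is an activity; 'was watching' entails that some watching happened, so 'watched' holds.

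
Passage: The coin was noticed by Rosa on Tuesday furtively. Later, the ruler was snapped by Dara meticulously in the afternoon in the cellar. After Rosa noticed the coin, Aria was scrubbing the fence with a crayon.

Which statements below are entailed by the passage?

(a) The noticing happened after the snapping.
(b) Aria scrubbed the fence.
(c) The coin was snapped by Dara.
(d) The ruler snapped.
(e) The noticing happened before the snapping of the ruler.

(a) Not entailed — the narrative places the noticing before the snapping, not after.
(b) Entailed — 'scrub' is an activity; 'was scrubbing' entails that some scrubbing happened, so 'scrubbed' holds.
(c) Not entailed — Dara snapped the ruler, not the coin; the coin belongs to the noticing event.
(d) Entailed — 'Dara snapped the ruler' is causative; it entails the inchoative 'the ruler snapped'.
(e) Entailed — the narrative places the noticing before the snapping.

(b), (d), (e)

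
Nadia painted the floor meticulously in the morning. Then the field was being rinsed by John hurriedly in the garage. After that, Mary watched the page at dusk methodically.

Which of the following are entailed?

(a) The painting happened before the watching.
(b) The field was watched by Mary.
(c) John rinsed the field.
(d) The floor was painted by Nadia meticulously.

(a) Entailed — the narrative places the painting before the watching.
(b) Not entailed — Mary watched the page, not the field; the field belongs to the rinsing event.
(c) Entailed — 'rinse' is an activity; 'was rinsing' entails that some rinsing happened, so 'rinsed' holds.
(d) Entailed — every conjunct here is already in the original painting event.

(a), (c), (d)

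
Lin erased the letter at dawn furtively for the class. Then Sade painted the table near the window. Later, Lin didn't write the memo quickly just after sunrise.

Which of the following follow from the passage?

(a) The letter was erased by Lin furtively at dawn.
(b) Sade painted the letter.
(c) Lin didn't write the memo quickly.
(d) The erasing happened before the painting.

(a) Entailed — this follows by dropping conjuncts from the erasing event's description.
(b) Not entailed — Sade painted the table, not the letter; the letter belongs to the erasing event.
(c) Not entailed — dropping 'just after sunrise' under negation is not valid — the original leaves open that Lin wrote the memo some other way.
(d) Entailed — the narrative places the erasing before the painting.

(a), (d)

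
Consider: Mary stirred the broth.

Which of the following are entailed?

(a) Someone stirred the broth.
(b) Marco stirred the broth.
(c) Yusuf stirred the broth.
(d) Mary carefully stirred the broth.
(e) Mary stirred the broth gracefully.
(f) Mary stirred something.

(a) Entailed — this follows by dropping conjuncts from the stirring event's description.
(b) Not entailed — the passage has Mary stirring the broth, not Marco.
(c) Not entailed — the passage has Mary stirring the broth, not Yusuf.
(d) Not entailed — 'carefully' adds information not in the original event.
(e) Not entailed — 'gracefully' adds information not in the original event.
(f) Entailed — every conjunct here is already in the original stirring event.

(a), (f)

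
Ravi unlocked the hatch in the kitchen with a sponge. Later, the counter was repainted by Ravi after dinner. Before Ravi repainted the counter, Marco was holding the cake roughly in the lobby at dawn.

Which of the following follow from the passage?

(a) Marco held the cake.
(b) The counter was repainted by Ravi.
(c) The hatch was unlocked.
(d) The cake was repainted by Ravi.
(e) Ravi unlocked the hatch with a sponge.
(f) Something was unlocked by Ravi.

(a) Entailed — 'hold' is an activity; 'was holding' entails that some holding happened, so 'held' holds.
(b) Entailed — dropping 'after dinner' leaves a sub-description the original still satisfies.
(c) Entailed — dropping 'with a sponge', 'in the kitchen' and generalizing the agent leaves a sub-description the original still satisfies.
(d) Not entailed — Ravi repainted the counter, not the cake; the cake belongs to the holding event.
(e) Entailed — the original entails any weakening of itself; this just drops 'in the kitchen'.
(f) Entailed — this follows by dropping conjuncts from the unlocking event's description.

(a), (b), (c), (e), (f)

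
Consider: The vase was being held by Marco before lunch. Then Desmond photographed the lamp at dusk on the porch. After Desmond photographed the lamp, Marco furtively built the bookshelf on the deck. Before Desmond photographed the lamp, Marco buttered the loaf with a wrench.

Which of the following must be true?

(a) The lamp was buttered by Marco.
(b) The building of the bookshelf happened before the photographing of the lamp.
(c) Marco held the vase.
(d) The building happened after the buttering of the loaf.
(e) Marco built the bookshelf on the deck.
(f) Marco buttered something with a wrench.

(c), (d), (e), (f)

(a) Not entailed — Marco buttered the loaf, not the lamp; the lamp belongs to the photographing event.
(b) Not entailed — the narrative places the photographing before the building, not after.
(c) Entailed — 'hold' is an activity; 'was holding' entails that some holding happened, so 'held' holds.
(d) Entailed — the narrative places the buttering before the building.
(e) Entailed — the original entails any weakening of itself; this just drops 'furtively'.
(f) Entailed — every conjunct here is already in the original buttering event.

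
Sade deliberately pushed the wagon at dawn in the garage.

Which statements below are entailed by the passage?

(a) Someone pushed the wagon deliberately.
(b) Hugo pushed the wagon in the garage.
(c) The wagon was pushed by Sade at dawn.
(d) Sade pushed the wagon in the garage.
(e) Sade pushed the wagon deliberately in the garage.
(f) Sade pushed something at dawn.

(a), (c), (d), (e), (f)

(a) Entailed — this follows by dropping conjuncts from the pushing event's description.
(b) Not entailed — the passage has Sade pushing the wagon, not Hugo.
(c) Entailed — dropping 'in the garage', 'deliberately' leaves a sub-description the original still satisfies.
(d) Entailed — this follows by dropping conjuncts from the pushing event's description.
(e) Entailed — the original entails any weakening of itself; this just drops 'at dawn'.
(f) Entailed — every conjunct here is already in the original pushing event.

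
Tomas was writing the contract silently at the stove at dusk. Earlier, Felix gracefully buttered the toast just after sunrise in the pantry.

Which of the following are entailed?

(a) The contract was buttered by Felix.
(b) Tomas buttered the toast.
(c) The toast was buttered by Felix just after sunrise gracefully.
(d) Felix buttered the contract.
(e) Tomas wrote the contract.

(a) Not entailed — Felix buttered the toast, not the contract; the contract belongs to the writing event.
(b) Not entailed — the passage has Felix buttering the toast, not Tomas.
(c) Entailed — every conjunct here is already in the original buttering event.
(d) Not entailed — Felix buttered the toast, not the contract; the contract belongs to the writing event.
(e) Not entailed — 'was writing' is progressive on an accomplishment; it does not entail the completed 'wrote'.

(c)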